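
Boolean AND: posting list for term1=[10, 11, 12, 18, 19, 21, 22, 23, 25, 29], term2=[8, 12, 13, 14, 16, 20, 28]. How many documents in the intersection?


Boolean AND: find intersection of posting lists
term1 docs: [10, 11, 12, 18, 19, 21, 22, 23, 25, 29]
term2 docs: [8, 12, 13, 14, 16, 20, 28]
Intersection: [12]
|intersection| = 1

1


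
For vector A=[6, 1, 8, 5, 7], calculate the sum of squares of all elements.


|A|^2 = sum of squared components
A[0]^2 = 6^2 = 36
A[1]^2 = 1^2 = 1
A[2]^2 = 8^2 = 64
A[3]^2 = 5^2 = 25
A[4]^2 = 7^2 = 49
Sum = 36 + 1 + 64 + 25 + 49 = 175

175


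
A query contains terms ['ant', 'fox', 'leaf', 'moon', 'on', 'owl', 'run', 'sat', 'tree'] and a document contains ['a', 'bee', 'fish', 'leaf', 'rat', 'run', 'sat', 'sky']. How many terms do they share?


Query terms: ['ant', 'fox', 'leaf', 'moon', 'on', 'owl', 'run', 'sat', 'tree']
Document terms: ['a', 'bee', 'fish', 'leaf', 'rat', 'run', 'sat', 'sky']
Common terms: ['leaf', 'run', 'sat']
Overlap count = 3

3


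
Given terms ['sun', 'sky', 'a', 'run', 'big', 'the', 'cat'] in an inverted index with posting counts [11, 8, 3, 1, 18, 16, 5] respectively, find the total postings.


Summing posting list sizes:
'sun': 11 postings
'sky': 8 postings
'a': 3 postings
'run': 1 postings
'big': 18 postings
'the': 16 postings
'cat': 5 postings
Total = 11 + 8 + 3 + 1 + 18 + 16 + 5 = 62

62


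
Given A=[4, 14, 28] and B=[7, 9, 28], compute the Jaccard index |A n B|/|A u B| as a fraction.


A intersect B = [28]
|A intersect B| = 1
A union B = [4, 7, 9, 14, 28]
|A union B| = 5
Jaccard = 1/5 = 1/5

1/5


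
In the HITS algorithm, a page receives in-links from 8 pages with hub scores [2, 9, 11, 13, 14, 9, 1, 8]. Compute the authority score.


Authority = sum of hub scores of in-linkers
In-link 1: hub score = 2
In-link 2: hub score = 9
In-link 3: hub score = 11
In-link 4: hub score = 13
In-link 5: hub score = 14
In-link 6: hub score = 9
In-link 7: hub score = 1
In-link 8: hub score = 8
Authority = 2 + 9 + 11 + 13 + 14 + 9 + 1 + 8 = 67

67


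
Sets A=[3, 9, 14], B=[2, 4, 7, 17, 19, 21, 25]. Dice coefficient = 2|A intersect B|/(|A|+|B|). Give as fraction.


A intersect B = []
|A intersect B| = 0
|A| = 3, |B| = 7
Dice = 2*0 / (3+7)
= 0 / 10 = 0

0


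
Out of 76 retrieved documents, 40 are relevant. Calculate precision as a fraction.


Precision = relevant_retrieved / total_retrieved
= 40 / 76
= 40 / (40 + 36)
= 10/19

10/19


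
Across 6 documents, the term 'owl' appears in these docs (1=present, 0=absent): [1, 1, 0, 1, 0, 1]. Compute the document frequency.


Checking each document for 'owl':
Doc 1: present
Doc 2: present
Doc 3: absent
Doc 4: present
Doc 5: absent
Doc 6: present
df = sum of presences = 1 + 1 + 0 + 1 + 0 + 1 = 4

4


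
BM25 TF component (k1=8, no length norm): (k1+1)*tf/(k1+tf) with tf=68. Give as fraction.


BM25 TF component = (k1+1)*tf / (k1+tf)
k1 = 8, tf = 68
Numerator = (8+1)*68 = 612
Denominator = 8 + 68 = 76
= 612/76 = 153/19

153/19


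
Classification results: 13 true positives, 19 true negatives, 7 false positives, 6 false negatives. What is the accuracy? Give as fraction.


Accuracy = (TP + TN) / (TP + TN + FP + FN)
TP + TN = 13 + 19 = 32
Total = 13 + 19 + 7 + 6 = 45
Accuracy = 32 / 45 = 32/45

32/45


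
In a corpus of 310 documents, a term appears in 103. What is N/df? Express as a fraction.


IDF ratio = N / df
= 310 / 103
= 310/103

310/103


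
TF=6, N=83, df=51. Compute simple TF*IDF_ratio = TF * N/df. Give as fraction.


TF * (N/df)
= 6 * (83/51)
= 6 * 83/51
= 166/17

166/17


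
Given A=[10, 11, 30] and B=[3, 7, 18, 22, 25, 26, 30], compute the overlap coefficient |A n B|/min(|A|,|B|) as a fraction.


A intersect B = [30]
|A intersect B| = 1
min(|A|, |B|) = min(3, 7) = 3
Overlap = 1 / 3 = 1/3

1/3


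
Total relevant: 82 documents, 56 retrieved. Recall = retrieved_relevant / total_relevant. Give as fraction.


Recall = retrieved_relevant / total_relevant
= 56 / 82
= 56 / (56 + 26)
= 28/41

28/41


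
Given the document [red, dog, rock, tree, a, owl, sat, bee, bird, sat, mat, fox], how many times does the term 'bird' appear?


Document has 12 words
Scanning for 'bird':
Found at positions: [8]
Count = 1

1


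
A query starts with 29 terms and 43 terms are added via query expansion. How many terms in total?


Original terms: 29
Expansion terms: 43
Total = 29 + 43 = 72

72


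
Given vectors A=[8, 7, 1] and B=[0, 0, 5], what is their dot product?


Dot product = sum of element-wise products
A[0]*B[0] = 8*0 = 0
A[1]*B[1] = 7*0 = 0
A[2]*B[2] = 1*5 = 5
Sum = 0 + 0 + 5 = 5

5


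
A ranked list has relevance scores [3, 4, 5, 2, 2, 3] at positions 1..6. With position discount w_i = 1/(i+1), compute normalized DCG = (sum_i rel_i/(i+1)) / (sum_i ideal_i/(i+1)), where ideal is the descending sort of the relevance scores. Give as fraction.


Position discount weights w_i = 1/(i+1) for i=1..6:
Weights = [1/2, 1/3, 1/4, 1/5, 1/6, 1/7]
Actual relevance: [3, 4, 5, 2, 2, 3]
DCG = 3/2 + 4/3 + 5/4 + 2/5 + 2/6 + 3/7 = 2203/420
Ideal relevance (sorted desc): [5, 4, 3, 3, 2, 2]
Ideal DCG = 5/2 + 4/3 + 3/4 + 3/5 + 2/6 + 2/7 = 2437/420
nDCG = DCG / ideal_DCG = 2203/420 / 2437/420 = 2203/2437

2203/2437


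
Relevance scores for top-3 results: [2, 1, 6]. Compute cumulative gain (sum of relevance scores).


Cumulative Gain = sum of relevance scores
Position 1: rel=2, running sum=2
Position 2: rel=1, running sum=3
Position 3: rel=6, running sum=9
CG = 9

9


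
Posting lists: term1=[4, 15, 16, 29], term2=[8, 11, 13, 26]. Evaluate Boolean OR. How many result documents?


Boolean OR: find union of posting lists
term1 docs: [4, 15, 16, 29]
term2 docs: [8, 11, 13, 26]
Union: [4, 8, 11, 13, 15, 16, 26, 29]
|union| = 8

8


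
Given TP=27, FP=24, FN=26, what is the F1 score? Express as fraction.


F1 = 2 * P * R / (P + R)
P = TP/(TP+FP) = 27/51 = 9/17
R = TP/(TP+FN) = 27/53 = 27/53
2 * P * R = 2 * 9/17 * 27/53 = 486/901
P + R = 9/17 + 27/53 = 936/901
F1 = 486/901 / 936/901 = 27/52

27/52


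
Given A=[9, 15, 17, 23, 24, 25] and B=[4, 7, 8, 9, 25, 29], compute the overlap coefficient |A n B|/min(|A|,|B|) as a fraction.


A intersect B = [9, 25]
|A intersect B| = 2
min(|A|, |B|) = min(6, 6) = 6
Overlap = 2 / 6 = 1/3

1/3


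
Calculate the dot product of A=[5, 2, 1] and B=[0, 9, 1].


Dot product = sum of element-wise products
A[0]*B[0] = 5*0 = 0
A[1]*B[1] = 2*9 = 18
A[2]*B[2] = 1*1 = 1
Sum = 0 + 18 + 1 = 19

19


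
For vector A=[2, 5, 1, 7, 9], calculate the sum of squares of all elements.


|A|^2 = sum of squared components
A[0]^2 = 2^2 = 4
A[1]^2 = 5^2 = 25
A[2]^2 = 1^2 = 1
A[3]^2 = 7^2 = 49
A[4]^2 = 9^2 = 81
Sum = 4 + 25 + 1 + 49 + 81 = 160

160


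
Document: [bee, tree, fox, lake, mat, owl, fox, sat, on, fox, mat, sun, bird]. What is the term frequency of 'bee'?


Document has 13 words
Scanning for 'bee':
Found at positions: [0]
Count = 1

1


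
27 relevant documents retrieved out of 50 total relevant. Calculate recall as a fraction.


Recall = retrieved_relevant / total_relevant
= 27 / 50
= 27 / (27 + 23)
= 27/50

27/50


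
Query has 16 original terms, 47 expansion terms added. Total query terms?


Original terms: 16
Expansion terms: 47
Total = 16 + 47 = 63

63


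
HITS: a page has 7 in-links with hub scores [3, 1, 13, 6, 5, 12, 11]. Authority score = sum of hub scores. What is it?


Authority = sum of hub scores of in-linkers
In-link 1: hub score = 3
In-link 2: hub score = 1
In-link 3: hub score = 13
In-link 4: hub score = 6
In-link 5: hub score = 5
In-link 6: hub score = 12
In-link 7: hub score = 11
Authority = 3 + 1 + 13 + 6 + 5 + 12 + 11 = 51

51


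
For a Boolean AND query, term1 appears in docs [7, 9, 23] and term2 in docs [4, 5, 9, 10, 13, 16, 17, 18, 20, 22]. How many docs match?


Boolean AND: find intersection of posting lists
term1 docs: [7, 9, 23]
term2 docs: [4, 5, 9, 10, 13, 16, 17, 18, 20, 22]
Intersection: [9]
|intersection| = 1

1


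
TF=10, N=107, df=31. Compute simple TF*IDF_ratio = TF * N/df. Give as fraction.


TF * (N/df)
= 10 * (107/31)
= 10 * 107/31
= 1070/31

1070/31


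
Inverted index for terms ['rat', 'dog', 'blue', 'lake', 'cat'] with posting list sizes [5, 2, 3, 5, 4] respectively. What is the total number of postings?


Summing posting list sizes:
'rat': 5 postings
'dog': 2 postings
'blue': 3 postings
'lake': 5 postings
'cat': 4 postings
Total = 5 + 2 + 3 + 5 + 4 = 19

19


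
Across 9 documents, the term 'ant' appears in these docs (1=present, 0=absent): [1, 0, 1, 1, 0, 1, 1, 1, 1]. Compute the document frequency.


Checking each document for 'ant':
Doc 1: present
Doc 2: absent
Doc 3: present
Doc 4: present
Doc 5: absent
Doc 6: present
Doc 7: present
Doc 8: present
Doc 9: present
df = sum of presences = 1 + 0 + 1 + 1 + 0 + 1 + 1 + 1 + 1 = 7

7


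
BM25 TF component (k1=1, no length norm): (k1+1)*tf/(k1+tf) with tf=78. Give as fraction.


BM25 TF component = (k1+1)*tf / (k1+tf)
k1 = 1, tf = 78
Numerator = (1+1)*78 = 156
Denominator = 1 + 78 = 79
= 156/79 = 156/79

156/79


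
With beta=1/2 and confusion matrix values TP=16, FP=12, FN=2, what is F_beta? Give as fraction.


P = TP/(TP+FP) = 16/28 = 4/7
R = TP/(TP+FN) = 16/18 = 8/9
beta^2 = 1/2^2 = 1/4
(1 + beta^2) = 5/4
Numerator = (1+beta^2)*P*R = 40/63
Denominator = beta^2*P + R = 1/7 + 8/9 = 65/63
F_beta = 8/13

8/13


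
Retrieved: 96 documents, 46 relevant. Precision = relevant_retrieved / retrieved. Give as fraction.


Precision = relevant_retrieved / total_retrieved
= 46 / 96
= 46 / (46 + 50)
= 23/48

23/48


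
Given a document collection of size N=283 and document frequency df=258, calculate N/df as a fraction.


IDF ratio = N / df
= 283 / 258
= 283/258

283/258


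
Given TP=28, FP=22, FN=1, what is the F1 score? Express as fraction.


F1 = 2 * P * R / (P + R)
P = TP/(TP+FP) = 28/50 = 14/25
R = TP/(TP+FN) = 28/29 = 28/29
2 * P * R = 2 * 14/25 * 28/29 = 784/725
P + R = 14/25 + 28/29 = 1106/725
F1 = 784/725 / 1106/725 = 56/79

56/79


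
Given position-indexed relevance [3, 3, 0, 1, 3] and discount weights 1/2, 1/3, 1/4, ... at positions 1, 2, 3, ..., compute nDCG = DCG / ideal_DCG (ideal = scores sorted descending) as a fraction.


Position discount weights w_i = 1/(i+1) for i=1..5:
Weights = [1/2, 1/3, 1/4, 1/5, 1/6]
Actual relevance: [3, 3, 0, 1, 3]
DCG = 3/2 + 3/3 + 0/4 + 1/5 + 3/6 = 16/5
Ideal relevance (sorted desc): [3, 3, 3, 1, 0]
Ideal DCG = 3/2 + 3/3 + 3/4 + 1/5 + 0/6 = 69/20
nDCG = DCG / ideal_DCG = 16/5 / 69/20 = 64/69

64/69


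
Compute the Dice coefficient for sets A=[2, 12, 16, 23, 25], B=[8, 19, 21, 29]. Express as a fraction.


A intersect B = []
|A intersect B| = 0
|A| = 5, |B| = 4
Dice = 2*0 / (5+4)
= 0 / 9 = 0

0


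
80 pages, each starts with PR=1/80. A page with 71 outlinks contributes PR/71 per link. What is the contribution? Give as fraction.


Initial PR = 1/80 = 1/80
Outlinks = 71
Contribution per link = PR / outlinks
= 1/80 / 71
= 1/5680

1/5680


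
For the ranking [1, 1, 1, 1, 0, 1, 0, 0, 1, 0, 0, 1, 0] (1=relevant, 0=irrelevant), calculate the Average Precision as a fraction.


Computing P@k for each relevant position:
Position 1: relevant, P@1 = 1/1 = 1
Position 2: relevant, P@2 = 2/2 = 1
Position 3: relevant, P@3 = 3/3 = 1
Position 4: relevant, P@4 = 4/4 = 1
Position 5: not relevant
Position 6: relevant, P@6 = 5/6 = 5/6
Position 7: not relevant
Position 8: not relevant
Position 9: relevant, P@9 = 6/9 = 2/3
Position 10: not relevant
Position 11: not relevant
Position 12: relevant, P@12 = 7/12 = 7/12
Position 13: not relevant
Sum of P@k = 1 + 1 + 1 + 1 + 5/6 + 2/3 + 7/12 = 73/12
AP = 73/12 / 7 = 73/84

73/84


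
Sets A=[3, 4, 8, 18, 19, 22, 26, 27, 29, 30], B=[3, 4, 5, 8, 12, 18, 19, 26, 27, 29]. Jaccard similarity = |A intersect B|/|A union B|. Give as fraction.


A intersect B = [3, 4, 8, 18, 19, 26, 27, 29]
|A intersect B| = 8
A union B = [3, 4, 5, 8, 12, 18, 19, 22, 26, 27, 29, 30]
|A union B| = 12
Jaccard = 8/12 = 2/3

2/3


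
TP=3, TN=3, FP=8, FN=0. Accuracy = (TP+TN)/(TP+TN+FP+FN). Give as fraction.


Accuracy = (TP + TN) / (TP + TN + FP + FN)
TP + TN = 3 + 3 = 6
Total = 3 + 3 + 8 + 0 = 14
Accuracy = 6 / 14 = 3/7

3/7


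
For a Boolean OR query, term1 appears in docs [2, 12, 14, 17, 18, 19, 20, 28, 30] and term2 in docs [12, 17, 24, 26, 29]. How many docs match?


Boolean OR: find union of posting lists
term1 docs: [2, 12, 14, 17, 18, 19, 20, 28, 30]
term2 docs: [12, 17, 24, 26, 29]
Union: [2, 12, 14, 17, 18, 19, 20, 24, 26, 28, 29, 30]
|union| = 12

12


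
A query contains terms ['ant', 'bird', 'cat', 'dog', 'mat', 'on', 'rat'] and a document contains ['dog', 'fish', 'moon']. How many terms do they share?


Query terms: ['ant', 'bird', 'cat', 'dog', 'mat', 'on', 'rat']
Document terms: ['dog', 'fish', 'moon']
Common terms: ['dog']
Overlap count = 1

1


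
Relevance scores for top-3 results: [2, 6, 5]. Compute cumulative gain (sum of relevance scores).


Cumulative Gain = sum of relevance scores
Position 1: rel=2, running sum=2
Position 2: rel=6, running sum=8
Position 3: rel=5, running sum=13
CG = 13

13


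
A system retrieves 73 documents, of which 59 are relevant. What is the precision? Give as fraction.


Precision = relevant_retrieved / total_retrieved
= 59 / 73
= 59 / (59 + 14)
= 59/73

59/73


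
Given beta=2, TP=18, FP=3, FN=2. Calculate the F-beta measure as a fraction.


P = TP/(TP+FP) = 18/21 = 6/7
R = TP/(TP+FN) = 18/20 = 9/10
beta^2 = 2^2 = 4
(1 + beta^2) = 5
Numerator = (1+beta^2)*P*R = 27/7
Denominator = beta^2*P + R = 24/7 + 9/10 = 303/70
F_beta = 90/101

90/101


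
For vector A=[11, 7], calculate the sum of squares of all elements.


|A|^2 = sum of squared components
A[0]^2 = 11^2 = 121
A[1]^2 = 7^2 = 49
Sum = 121 + 49 = 170

170


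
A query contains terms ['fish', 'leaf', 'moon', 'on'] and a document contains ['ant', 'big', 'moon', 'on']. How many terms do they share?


Query terms: ['fish', 'leaf', 'moon', 'on']
Document terms: ['ant', 'big', 'moon', 'on']
Common terms: ['moon', 'on']
Overlap count = 2

2


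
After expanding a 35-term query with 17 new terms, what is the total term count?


Original terms: 35
Expansion terms: 17
Total = 35 + 17 = 52

52


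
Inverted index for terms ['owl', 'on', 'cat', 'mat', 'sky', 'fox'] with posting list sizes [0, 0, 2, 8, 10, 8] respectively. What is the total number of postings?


Summing posting list sizes:
'owl': 0 postings
'on': 0 postings
'cat': 2 postings
'mat': 8 postings
'sky': 10 postings
'fox': 8 postings
Total = 0 + 0 + 2 + 8 + 10 + 8 = 28

28


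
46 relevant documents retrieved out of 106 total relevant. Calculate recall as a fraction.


Recall = retrieved_relevant / total_relevant
= 46 / 106
= 46 / (46 + 60)
= 23/53

23/53


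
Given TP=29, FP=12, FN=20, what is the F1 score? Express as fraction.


F1 = 2 * P * R / (P + R)
P = TP/(TP+FP) = 29/41 = 29/41
R = TP/(TP+FN) = 29/49 = 29/49
2 * P * R = 2 * 29/41 * 29/49 = 1682/2009
P + R = 29/41 + 29/49 = 2610/2009
F1 = 1682/2009 / 2610/2009 = 29/45

29/45


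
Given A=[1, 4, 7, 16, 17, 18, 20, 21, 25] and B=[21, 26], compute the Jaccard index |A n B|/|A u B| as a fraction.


A intersect B = [21]
|A intersect B| = 1
A union B = [1, 4, 7, 16, 17, 18, 20, 21, 25, 26]
|A union B| = 10
Jaccard = 1/10 = 1/10

1/10


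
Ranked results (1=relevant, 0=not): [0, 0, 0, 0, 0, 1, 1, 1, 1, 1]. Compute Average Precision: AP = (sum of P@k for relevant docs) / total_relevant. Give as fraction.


Computing P@k for each relevant position:
Position 1: not relevant
Position 2: not relevant
Position 3: not relevant
Position 4: not relevant
Position 5: not relevant
Position 6: relevant, P@6 = 1/6 = 1/6
Position 7: relevant, P@7 = 2/7 = 2/7
Position 8: relevant, P@8 = 3/8 = 3/8
Position 9: relevant, P@9 = 4/9 = 4/9
Position 10: relevant, P@10 = 5/10 = 1/2
Sum of P@k = 1/6 + 2/7 + 3/8 + 4/9 + 1/2 = 893/504
AP = 893/504 / 5 = 893/2520

893/2520


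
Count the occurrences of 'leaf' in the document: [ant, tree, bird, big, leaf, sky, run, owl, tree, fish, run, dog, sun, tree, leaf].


Document has 15 words
Scanning for 'leaf':
Found at positions: [4, 14]
Count = 2

2


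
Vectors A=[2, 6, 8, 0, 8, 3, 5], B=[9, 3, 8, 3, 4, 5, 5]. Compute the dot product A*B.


Dot product = sum of element-wise products
A[0]*B[0] = 2*9 = 18
A[1]*B[1] = 6*3 = 18
A[2]*B[2] = 8*8 = 64
A[3]*B[3] = 0*3 = 0
A[4]*B[4] = 8*4 = 32
A[5]*B[5] = 3*5 = 15
A[6]*B[6] = 5*5 = 25
Sum = 18 + 18 + 64 + 0 + 32 + 15 + 25 = 172

172


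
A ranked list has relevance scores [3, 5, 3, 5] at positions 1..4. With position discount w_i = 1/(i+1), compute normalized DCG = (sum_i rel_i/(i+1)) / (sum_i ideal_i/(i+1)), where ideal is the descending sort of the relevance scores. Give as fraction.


Position discount weights w_i = 1/(i+1) for i=1..4:
Weights = [1/2, 1/3, 1/4, 1/5]
Actual relevance: [3, 5, 3, 5]
DCG = 3/2 + 5/3 + 3/4 + 5/5 = 59/12
Ideal relevance (sorted desc): [5, 5, 3, 3]
Ideal DCG = 5/2 + 5/3 + 3/4 + 3/5 = 331/60
nDCG = DCG / ideal_DCG = 59/12 / 331/60 = 295/331

295/331


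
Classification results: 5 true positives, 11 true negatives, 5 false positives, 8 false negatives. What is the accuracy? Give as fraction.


Accuracy = (TP + TN) / (TP + TN + FP + FN)
TP + TN = 5 + 11 = 16
Total = 5 + 11 + 5 + 8 = 29
Accuracy = 16 / 29 = 16/29

16/29


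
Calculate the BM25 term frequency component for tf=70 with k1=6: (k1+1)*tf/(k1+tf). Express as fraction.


BM25 TF component = (k1+1)*tf / (k1+tf)
k1 = 6, tf = 70
Numerator = (6+1)*70 = 490
Denominator = 6 + 70 = 76
= 490/76 = 245/38

245/38


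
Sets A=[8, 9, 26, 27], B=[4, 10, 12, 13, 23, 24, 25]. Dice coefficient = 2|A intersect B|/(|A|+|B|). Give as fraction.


A intersect B = []
|A intersect B| = 0
|A| = 4, |B| = 7
Dice = 2*0 / (4+7)
= 0 / 11 = 0

0


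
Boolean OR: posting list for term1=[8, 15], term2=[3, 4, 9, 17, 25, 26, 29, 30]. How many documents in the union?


Boolean OR: find union of posting lists
term1 docs: [8, 15]
term2 docs: [3, 4, 9, 17, 25, 26, 29, 30]
Union: [3, 4, 8, 9, 15, 17, 25, 26, 29, 30]
|union| = 10

10


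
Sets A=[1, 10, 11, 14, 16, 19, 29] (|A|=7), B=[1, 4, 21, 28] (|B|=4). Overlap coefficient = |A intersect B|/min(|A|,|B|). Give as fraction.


A intersect B = [1]
|A intersect B| = 1
min(|A|, |B|) = min(7, 4) = 4
Overlap = 1 / 4 = 1/4

1/4


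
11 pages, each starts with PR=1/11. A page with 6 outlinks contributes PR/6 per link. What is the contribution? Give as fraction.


Initial PR = 1/11 = 1/11
Outlinks = 6
Contribution per link = PR / outlinks
= 1/11 / 6
= 1/66

1/66


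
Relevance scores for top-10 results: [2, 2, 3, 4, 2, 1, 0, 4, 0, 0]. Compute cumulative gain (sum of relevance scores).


Cumulative Gain = sum of relevance scores
Position 1: rel=2, running sum=2
Position 2: rel=2, running sum=4
Position 3: rel=3, running sum=7
Position 4: rel=4, running sum=11
Position 5: rel=2, running sum=13
Position 6: rel=1, running sum=14
Position 7: rel=0, running sum=14
Position 8: rel=4, running sum=18
Position 9: rel=0, running sum=18
Position 10: rel=0, running sum=18
CG = 18

18


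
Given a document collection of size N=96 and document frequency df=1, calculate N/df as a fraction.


IDF ratio = N / df
= 96 / 1
= 96

96


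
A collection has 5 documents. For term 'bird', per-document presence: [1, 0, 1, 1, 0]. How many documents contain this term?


Checking each document for 'bird':
Doc 1: present
Doc 2: absent
Doc 3: present
Doc 4: present
Doc 5: absent
df = sum of presences = 1 + 0 + 1 + 1 + 0 = 3

3


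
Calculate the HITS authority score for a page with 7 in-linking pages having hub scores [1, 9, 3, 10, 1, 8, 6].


Authority = sum of hub scores of in-linkers
In-link 1: hub score = 1
In-link 2: hub score = 9
In-link 3: hub score = 3
In-link 4: hub score = 10
In-link 5: hub score = 1
In-link 6: hub score = 8
In-link 7: hub score = 6
Authority = 1 + 9 + 3 + 10 + 1 + 8 + 6 = 38

38


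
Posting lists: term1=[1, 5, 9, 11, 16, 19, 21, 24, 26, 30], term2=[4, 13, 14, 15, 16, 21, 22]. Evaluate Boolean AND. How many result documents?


Boolean AND: find intersection of posting lists
term1 docs: [1, 5, 9, 11, 16, 19, 21, 24, 26, 30]
term2 docs: [4, 13, 14, 15, 16, 21, 22]
Intersection: [16, 21]
|intersection| = 2

2


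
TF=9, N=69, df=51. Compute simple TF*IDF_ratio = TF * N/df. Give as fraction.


TF * (N/df)
= 9 * (69/51)
= 9 * 23/17
= 207/17

207/17


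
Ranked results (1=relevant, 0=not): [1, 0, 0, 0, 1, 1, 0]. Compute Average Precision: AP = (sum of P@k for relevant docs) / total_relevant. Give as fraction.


Computing P@k for each relevant position:
Position 1: relevant, P@1 = 1/1 = 1
Position 2: not relevant
Position 3: not relevant
Position 4: not relevant
Position 5: relevant, P@5 = 2/5 = 2/5
Position 6: relevant, P@6 = 3/6 = 1/2
Position 7: not relevant
Sum of P@k = 1 + 2/5 + 1/2 = 19/10
AP = 19/10 / 3 = 19/30

19/30


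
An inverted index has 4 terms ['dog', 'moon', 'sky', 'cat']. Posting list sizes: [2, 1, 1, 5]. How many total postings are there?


Summing posting list sizes:
'dog': 2 postings
'moon': 1 postings
'sky': 1 postings
'cat': 5 postings
Total = 2 + 1 + 1 + 5 = 9

9


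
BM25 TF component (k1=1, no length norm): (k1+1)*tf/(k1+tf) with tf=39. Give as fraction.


BM25 TF component = (k1+1)*tf / (k1+tf)
k1 = 1, tf = 39
Numerator = (1+1)*39 = 78
Denominator = 1 + 39 = 40
= 78/40 = 39/20

39/20


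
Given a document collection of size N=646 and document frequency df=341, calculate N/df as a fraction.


IDF ratio = N / df
= 646 / 341
= 646/341

646/341


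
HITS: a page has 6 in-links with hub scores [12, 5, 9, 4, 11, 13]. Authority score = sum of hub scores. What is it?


Authority = sum of hub scores of in-linkers
In-link 1: hub score = 12
In-link 2: hub score = 5
In-link 3: hub score = 9
In-link 4: hub score = 4
In-link 5: hub score = 11
In-link 6: hub score = 13
Authority = 12 + 5 + 9 + 4 + 11 + 13 = 54

54


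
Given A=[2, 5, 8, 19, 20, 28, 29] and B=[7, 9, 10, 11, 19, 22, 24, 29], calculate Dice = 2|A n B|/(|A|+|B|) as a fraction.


A intersect B = [19, 29]
|A intersect B| = 2
|A| = 7, |B| = 8
Dice = 2*2 / (7+8)
= 4 / 15 = 4/15

4/15


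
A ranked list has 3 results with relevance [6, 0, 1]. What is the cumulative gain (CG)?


Cumulative Gain = sum of relevance scores
Position 1: rel=6, running sum=6
Position 2: rel=0, running sum=6
Position 3: rel=1, running sum=7
CG = 7

7


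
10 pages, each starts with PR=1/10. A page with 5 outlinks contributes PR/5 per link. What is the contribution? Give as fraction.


Initial PR = 1/10 = 1/10
Outlinks = 5
Contribution per link = PR / outlinks
= 1/10 / 5
= 1/50

1/50


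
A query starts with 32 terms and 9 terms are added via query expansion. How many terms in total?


Original terms: 32
Expansion terms: 9
Total = 32 + 9 = 41

41


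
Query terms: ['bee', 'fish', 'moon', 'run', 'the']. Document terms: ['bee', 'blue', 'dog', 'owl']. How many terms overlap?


Query terms: ['bee', 'fish', 'moon', 'run', 'the']
Document terms: ['bee', 'blue', 'dog', 'owl']
Common terms: ['bee']
Overlap count = 1

1


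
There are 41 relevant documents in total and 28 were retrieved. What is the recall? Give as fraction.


Recall = retrieved_relevant / total_relevant
= 28 / 41
= 28 / (28 + 13)
= 28/41

28/41


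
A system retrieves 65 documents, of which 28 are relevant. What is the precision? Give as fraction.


Precision = relevant_retrieved / total_retrieved
= 28 / 65
= 28 / (28 + 37)
= 28/65

28/65


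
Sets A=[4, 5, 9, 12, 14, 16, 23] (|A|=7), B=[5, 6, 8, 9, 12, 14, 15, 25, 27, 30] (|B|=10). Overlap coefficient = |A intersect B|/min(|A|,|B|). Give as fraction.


A intersect B = [5, 9, 12, 14]
|A intersect B| = 4
min(|A|, |B|) = min(7, 10) = 7
Overlap = 4 / 7 = 4/7

4/7


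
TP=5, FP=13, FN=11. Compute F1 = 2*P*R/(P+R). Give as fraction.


F1 = 2 * P * R / (P + R)
P = TP/(TP+FP) = 5/18 = 5/18
R = TP/(TP+FN) = 5/16 = 5/16
2 * P * R = 2 * 5/18 * 5/16 = 25/144
P + R = 5/18 + 5/16 = 85/144
F1 = 25/144 / 85/144 = 5/17

5/17


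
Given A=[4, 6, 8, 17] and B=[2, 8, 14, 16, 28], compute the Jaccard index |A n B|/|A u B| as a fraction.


A intersect B = [8]
|A intersect B| = 1
A union B = [2, 4, 6, 8, 14, 16, 17, 28]
|A union B| = 8
Jaccard = 1/8 = 1/8

1/8


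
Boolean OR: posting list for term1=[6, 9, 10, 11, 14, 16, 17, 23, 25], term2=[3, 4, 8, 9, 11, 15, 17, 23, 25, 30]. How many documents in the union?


Boolean OR: find union of posting lists
term1 docs: [6, 9, 10, 11, 14, 16, 17, 23, 25]
term2 docs: [3, 4, 8, 9, 11, 15, 17, 23, 25, 30]
Union: [3, 4, 6, 8, 9, 10, 11, 14, 15, 16, 17, 23, 25, 30]
|union| = 14

14


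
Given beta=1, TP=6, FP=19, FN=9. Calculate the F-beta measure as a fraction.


P = TP/(TP+FP) = 6/25 = 6/25
R = TP/(TP+FN) = 6/15 = 2/5
beta^2 = 1^2 = 1
(1 + beta^2) = 2
Numerator = (1+beta^2)*P*R = 24/125
Denominator = beta^2*P + R = 6/25 + 2/5 = 16/25
F_beta = 3/10

3/10


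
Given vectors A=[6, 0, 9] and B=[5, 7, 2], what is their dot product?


Dot product = sum of element-wise products
A[0]*B[0] = 6*5 = 30
A[1]*B[1] = 0*7 = 0
A[2]*B[2] = 9*2 = 18
Sum = 30 + 0 + 18 = 48

48


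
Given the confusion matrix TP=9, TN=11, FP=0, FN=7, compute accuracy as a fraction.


Accuracy = (TP + TN) / (TP + TN + FP + FN)
TP + TN = 9 + 11 = 20
Total = 9 + 11 + 0 + 7 = 27
Accuracy = 20 / 27 = 20/27

20/27


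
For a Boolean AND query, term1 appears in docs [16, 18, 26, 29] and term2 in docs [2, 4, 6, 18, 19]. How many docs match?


Boolean AND: find intersection of posting lists
term1 docs: [16, 18, 26, 29]
term2 docs: [2, 4, 6, 18, 19]
Intersection: [18]
|intersection| = 1

1


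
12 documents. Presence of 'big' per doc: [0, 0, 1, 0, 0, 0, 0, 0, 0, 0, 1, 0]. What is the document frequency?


Checking each document for 'big':
Doc 1: absent
Doc 2: absent
Doc 3: present
Doc 4: absent
Doc 5: absent
Doc 6: absent
Doc 7: absent
Doc 8: absent
Doc 9: absent
Doc 10: absent
Doc 11: present
Doc 12: absent
df = sum of presences = 0 + 0 + 1 + 0 + 0 + 0 + 0 + 0 + 0 + 0 + 1 + 0 = 2

2


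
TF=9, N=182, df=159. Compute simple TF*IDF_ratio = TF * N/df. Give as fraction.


TF * (N/df)
= 9 * (182/159)
= 9 * 182/159
= 546/53

546/53


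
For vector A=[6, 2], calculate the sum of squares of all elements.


|A|^2 = sum of squared components
A[0]^2 = 6^2 = 36
A[1]^2 = 2^2 = 4
Sum = 36 + 4 = 40

40


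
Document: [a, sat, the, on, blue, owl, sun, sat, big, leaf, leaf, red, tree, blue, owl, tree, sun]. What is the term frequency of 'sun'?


Document has 17 words
Scanning for 'sun':
Found at positions: [6, 16]
Count = 2

2


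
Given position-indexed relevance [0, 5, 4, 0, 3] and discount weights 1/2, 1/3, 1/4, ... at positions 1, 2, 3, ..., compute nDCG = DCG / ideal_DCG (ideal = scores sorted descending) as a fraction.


Position discount weights w_i = 1/(i+1) for i=1..5:
Weights = [1/2, 1/3, 1/4, 1/5, 1/6]
Actual relevance: [0, 5, 4, 0, 3]
DCG = 0/2 + 5/3 + 4/4 + 0/5 + 3/6 = 19/6
Ideal relevance (sorted desc): [5, 4, 3, 0, 0]
Ideal DCG = 5/2 + 4/3 + 3/4 + 0/5 + 0/6 = 55/12
nDCG = DCG / ideal_DCG = 19/6 / 55/12 = 38/55

38/55


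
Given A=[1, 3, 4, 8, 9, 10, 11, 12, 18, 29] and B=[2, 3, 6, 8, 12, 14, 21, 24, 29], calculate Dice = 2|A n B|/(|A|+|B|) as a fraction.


A intersect B = [3, 8, 12, 29]
|A intersect B| = 4
|A| = 10, |B| = 9
Dice = 2*4 / (10+9)
= 8 / 19 = 8/19

8/19


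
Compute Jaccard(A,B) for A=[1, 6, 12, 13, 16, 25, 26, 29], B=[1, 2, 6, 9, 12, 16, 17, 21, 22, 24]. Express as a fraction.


A intersect B = [1, 6, 12, 16]
|A intersect B| = 4
A union B = [1, 2, 6, 9, 12, 13, 16, 17, 21, 22, 24, 25, 26, 29]
|A union B| = 14
Jaccard = 4/14 = 2/7

2/7


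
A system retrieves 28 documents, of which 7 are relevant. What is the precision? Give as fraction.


Precision = relevant_retrieved / total_retrieved
= 7 / 28
= 7 / (7 + 21)
= 1/4

1/4


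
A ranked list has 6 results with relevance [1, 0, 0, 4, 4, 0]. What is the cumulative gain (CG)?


Cumulative Gain = sum of relevance scores
Position 1: rel=1, running sum=1
Position 2: rel=0, running sum=1
Position 3: rel=0, running sum=1
Position 4: rel=4, running sum=5
Position 5: rel=4, running sum=9
Position 6: rel=0, running sum=9
CG = 9

9


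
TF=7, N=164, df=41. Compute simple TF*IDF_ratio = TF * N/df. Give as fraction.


TF * (N/df)
= 7 * (164/41)
= 7 * 4
= 28

28


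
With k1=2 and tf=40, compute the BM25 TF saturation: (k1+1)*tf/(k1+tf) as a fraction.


BM25 TF component = (k1+1)*tf / (k1+tf)
k1 = 2, tf = 40
Numerator = (2+1)*40 = 120
Denominator = 2 + 40 = 42
= 120/42 = 20/7

20/7


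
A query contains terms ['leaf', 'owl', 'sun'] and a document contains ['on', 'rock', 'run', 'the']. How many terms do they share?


Query terms: ['leaf', 'owl', 'sun']
Document terms: ['on', 'rock', 'run', 'the']
Common terms: []
Overlap count = 0

0


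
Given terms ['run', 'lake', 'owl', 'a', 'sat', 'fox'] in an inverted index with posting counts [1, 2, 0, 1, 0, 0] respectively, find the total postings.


Summing posting list sizes:
'run': 1 postings
'lake': 2 postings
'owl': 0 postings
'a': 1 postings
'sat': 0 postings
'fox': 0 postings
Total = 1 + 2 + 0 + 1 + 0 + 0 = 4

4


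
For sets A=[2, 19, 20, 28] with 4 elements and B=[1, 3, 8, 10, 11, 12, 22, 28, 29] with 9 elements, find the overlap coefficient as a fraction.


A intersect B = [28]
|A intersect B| = 1
min(|A|, |B|) = min(4, 9) = 4
Overlap = 1 / 4 = 1/4

1/4


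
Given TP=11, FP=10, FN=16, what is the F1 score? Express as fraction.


F1 = 2 * P * R / (P + R)
P = TP/(TP+FP) = 11/21 = 11/21
R = TP/(TP+FN) = 11/27 = 11/27
2 * P * R = 2 * 11/21 * 11/27 = 242/567
P + R = 11/21 + 11/27 = 176/189
F1 = 242/567 / 176/189 = 11/24

11/24


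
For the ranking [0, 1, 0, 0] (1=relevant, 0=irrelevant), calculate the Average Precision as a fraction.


Computing P@k for each relevant position:
Position 1: not relevant
Position 2: relevant, P@2 = 1/2 = 1/2
Position 3: not relevant
Position 4: not relevant
Sum of P@k = 1/2 = 1/2
AP = 1/2 / 1 = 1/2

1/2


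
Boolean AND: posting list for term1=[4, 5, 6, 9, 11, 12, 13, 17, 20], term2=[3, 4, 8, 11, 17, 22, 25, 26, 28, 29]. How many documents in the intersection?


Boolean AND: find intersection of posting lists
term1 docs: [4, 5, 6, 9, 11, 12, 13, 17, 20]
term2 docs: [3, 4, 8, 11, 17, 22, 25, 26, 28, 29]
Intersection: [4, 11, 17]
|intersection| = 3

3


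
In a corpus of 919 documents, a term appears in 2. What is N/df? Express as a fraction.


IDF ratio = N / df
= 919 / 2
= 919/2

919/2


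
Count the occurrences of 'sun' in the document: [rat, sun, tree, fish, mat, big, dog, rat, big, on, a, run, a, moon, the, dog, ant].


Document has 17 words
Scanning for 'sun':
Found at positions: [1]
Count = 1

1


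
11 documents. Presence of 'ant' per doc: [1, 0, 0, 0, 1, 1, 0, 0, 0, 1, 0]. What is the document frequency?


Checking each document for 'ant':
Doc 1: present
Doc 2: absent
Doc 3: absent
Doc 4: absent
Doc 5: present
Doc 6: present
Doc 7: absent
Doc 8: absent
Doc 9: absent
Doc 10: present
Doc 11: absent
df = sum of presences = 1 + 0 + 0 + 0 + 1 + 1 + 0 + 0 + 0 + 1 + 0 = 4

4


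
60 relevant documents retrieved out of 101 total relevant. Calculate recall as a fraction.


Recall = retrieved_relevant / total_relevant
= 60 / 101
= 60 / (60 + 41)
= 60/101

60/101


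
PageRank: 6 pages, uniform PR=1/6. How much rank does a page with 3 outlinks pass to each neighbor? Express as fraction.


Initial PR = 1/6 = 1/6
Outlinks = 3
Contribution per link = PR / outlinks
= 1/6 / 3
= 1/18

1/18


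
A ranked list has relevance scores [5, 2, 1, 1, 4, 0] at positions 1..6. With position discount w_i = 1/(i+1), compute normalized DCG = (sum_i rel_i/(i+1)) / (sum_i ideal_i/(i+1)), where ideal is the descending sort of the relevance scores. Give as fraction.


Position discount weights w_i = 1/(i+1) for i=1..6:
Weights = [1/2, 1/3, 1/4, 1/5, 1/6, 1/7]
Actual relevance: [5, 2, 1, 1, 4, 0]
DCG = 5/2 + 2/3 + 1/4 + 1/5 + 4/6 + 0/7 = 257/60
Ideal relevance (sorted desc): [5, 4, 2, 1, 1, 0]
Ideal DCG = 5/2 + 4/3 + 2/4 + 1/5 + 1/6 + 0/7 = 47/10
nDCG = DCG / ideal_DCG = 257/60 / 47/10 = 257/282

257/282


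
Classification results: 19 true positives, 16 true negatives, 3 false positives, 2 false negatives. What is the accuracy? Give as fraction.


Accuracy = (TP + TN) / (TP + TN + FP + FN)
TP + TN = 19 + 16 = 35
Total = 19 + 16 + 3 + 2 = 40
Accuracy = 35 / 40 = 7/8

7/8


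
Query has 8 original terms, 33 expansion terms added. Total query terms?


Original terms: 8
Expansion terms: 33
Total = 8 + 33 = 41

41


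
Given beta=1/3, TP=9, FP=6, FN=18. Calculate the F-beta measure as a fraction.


P = TP/(TP+FP) = 9/15 = 3/5
R = TP/(TP+FN) = 9/27 = 1/3
beta^2 = 1/3^2 = 1/9
(1 + beta^2) = 10/9
Numerator = (1+beta^2)*P*R = 2/9
Denominator = beta^2*P + R = 1/15 + 1/3 = 2/5
F_beta = 5/9

5/9


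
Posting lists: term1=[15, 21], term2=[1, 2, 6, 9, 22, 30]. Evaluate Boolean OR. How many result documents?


Boolean OR: find union of posting lists
term1 docs: [15, 21]
term2 docs: [1, 2, 6, 9, 22, 30]
Union: [1, 2, 6, 9, 15, 21, 22, 30]
|union| = 8

8


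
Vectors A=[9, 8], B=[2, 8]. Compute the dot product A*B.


Dot product = sum of element-wise products
A[0]*B[0] = 9*2 = 18
A[1]*B[1] = 8*8 = 64
Sum = 18 + 64 = 82

82


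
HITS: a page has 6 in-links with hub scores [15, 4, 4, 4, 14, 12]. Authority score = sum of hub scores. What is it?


Authority = sum of hub scores of in-linkers
In-link 1: hub score = 15
In-link 2: hub score = 4
In-link 3: hub score = 4
In-link 4: hub score = 4
In-link 5: hub score = 14
In-link 6: hub score = 12
Authority = 15 + 4 + 4 + 4 + 14 + 12 = 53

53


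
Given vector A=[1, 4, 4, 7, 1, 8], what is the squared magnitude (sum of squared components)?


|A|^2 = sum of squared components
A[0]^2 = 1^2 = 1
A[1]^2 = 4^2 = 16
A[2]^2 = 4^2 = 16
A[3]^2 = 7^2 = 49
A[4]^2 = 1^2 = 1
A[5]^2 = 8^2 = 64
Sum = 1 + 16 + 16 + 49 + 1 + 64 = 147

147


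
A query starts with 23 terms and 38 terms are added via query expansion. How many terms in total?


Original terms: 23
Expansion terms: 38
Total = 23 + 38 = 61

61


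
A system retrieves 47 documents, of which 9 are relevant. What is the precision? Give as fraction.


Precision = relevant_retrieved / total_retrieved
= 9 / 47
= 9 / (9 + 38)
= 9/47

9/47


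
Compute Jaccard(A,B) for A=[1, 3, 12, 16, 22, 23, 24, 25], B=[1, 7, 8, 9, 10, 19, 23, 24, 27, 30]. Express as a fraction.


A intersect B = [1, 23, 24]
|A intersect B| = 3
A union B = [1, 3, 7, 8, 9, 10, 12, 16, 19, 22, 23, 24, 25, 27, 30]
|A union B| = 15
Jaccard = 3/15 = 1/5

1/5


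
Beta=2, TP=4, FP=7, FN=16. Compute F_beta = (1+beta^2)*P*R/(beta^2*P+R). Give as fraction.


P = TP/(TP+FP) = 4/11 = 4/11
R = TP/(TP+FN) = 4/20 = 1/5
beta^2 = 2^2 = 4
(1 + beta^2) = 5
Numerator = (1+beta^2)*P*R = 4/11
Denominator = beta^2*P + R = 16/11 + 1/5 = 91/55
F_beta = 20/91

20/91


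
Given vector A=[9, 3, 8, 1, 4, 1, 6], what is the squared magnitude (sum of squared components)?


|A|^2 = sum of squared components
A[0]^2 = 9^2 = 81
A[1]^2 = 3^2 = 9
A[2]^2 = 8^2 = 64
A[3]^2 = 1^2 = 1
A[4]^2 = 4^2 = 16
A[5]^2 = 1^2 = 1
A[6]^2 = 6^2 = 36
Sum = 81 + 9 + 64 + 1 + 16 + 1 + 36 = 208

208


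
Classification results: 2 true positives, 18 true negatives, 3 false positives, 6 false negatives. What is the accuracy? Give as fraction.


Accuracy = (TP + TN) / (TP + TN + FP + FN)
TP + TN = 2 + 18 = 20
Total = 2 + 18 + 3 + 6 = 29
Accuracy = 20 / 29 = 20/29

20/29


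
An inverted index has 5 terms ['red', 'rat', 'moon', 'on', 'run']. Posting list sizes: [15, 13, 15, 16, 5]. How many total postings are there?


Summing posting list sizes:
'red': 15 postings
'rat': 13 postings
'moon': 15 postings
'on': 16 postings
'run': 5 postings
Total = 15 + 13 + 15 + 16 + 5 = 64

64


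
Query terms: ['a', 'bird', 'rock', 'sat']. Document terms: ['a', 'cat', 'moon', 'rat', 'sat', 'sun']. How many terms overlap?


Query terms: ['a', 'bird', 'rock', 'sat']
Document terms: ['a', 'cat', 'moon', 'rat', 'sat', 'sun']
Common terms: ['a', 'sat']
Overlap count = 2

2


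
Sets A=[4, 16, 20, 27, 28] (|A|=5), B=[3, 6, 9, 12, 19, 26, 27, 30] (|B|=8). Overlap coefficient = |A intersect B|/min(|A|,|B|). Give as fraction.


A intersect B = [27]
|A intersect B| = 1
min(|A|, |B|) = min(5, 8) = 5
Overlap = 1 / 5 = 1/5

1/5


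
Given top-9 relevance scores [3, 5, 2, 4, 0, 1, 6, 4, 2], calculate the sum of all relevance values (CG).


Cumulative Gain = sum of relevance scores
Position 1: rel=3, running sum=3
Position 2: rel=5, running sum=8
Position 3: rel=2, running sum=10
Position 4: rel=4, running sum=14
Position 5: rel=0, running sum=14
Position 6: rel=1, running sum=15
Position 7: rel=6, running sum=21
Position 8: rel=4, running sum=25
Position 9: rel=2, running sum=27
CG = 27

27


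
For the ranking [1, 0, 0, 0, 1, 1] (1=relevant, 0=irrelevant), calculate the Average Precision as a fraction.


Computing P@k for each relevant position:
Position 1: relevant, P@1 = 1/1 = 1
Position 2: not relevant
Position 3: not relevant
Position 4: not relevant
Position 5: relevant, P@5 = 2/5 = 2/5
Position 6: relevant, P@6 = 3/6 = 1/2
Sum of P@k = 1 + 2/5 + 1/2 = 19/10
AP = 19/10 / 3 = 19/30

19/30


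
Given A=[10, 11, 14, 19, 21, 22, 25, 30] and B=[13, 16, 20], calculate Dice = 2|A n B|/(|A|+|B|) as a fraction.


A intersect B = []
|A intersect B| = 0
|A| = 8, |B| = 3
Dice = 2*0 / (8+3)
= 0 / 11 = 0

0


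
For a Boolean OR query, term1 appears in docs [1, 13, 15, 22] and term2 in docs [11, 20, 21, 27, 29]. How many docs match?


Boolean OR: find union of posting lists
term1 docs: [1, 13, 15, 22]
term2 docs: [11, 20, 21, 27, 29]
Union: [1, 11, 13, 15, 20, 21, 22, 27, 29]
|union| = 9

9


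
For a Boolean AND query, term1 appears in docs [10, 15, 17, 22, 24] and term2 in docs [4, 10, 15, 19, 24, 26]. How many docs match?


Boolean AND: find intersection of posting lists
term1 docs: [10, 15, 17, 22, 24]
term2 docs: [4, 10, 15, 19, 24, 26]
Intersection: [10, 15, 24]
|intersection| = 3

3


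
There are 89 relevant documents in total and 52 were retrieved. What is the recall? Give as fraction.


Recall = retrieved_relevant / total_relevant
= 52 / 89
= 52 / (52 + 37)
= 52/89

52/89


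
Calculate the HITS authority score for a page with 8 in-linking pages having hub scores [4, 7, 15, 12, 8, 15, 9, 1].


Authority = sum of hub scores of in-linkers
In-link 1: hub score = 4
In-link 2: hub score = 7
In-link 3: hub score = 15
In-link 4: hub score = 12
In-link 5: hub score = 8
In-link 6: hub score = 15
In-link 7: hub score = 9
In-link 8: hub score = 1
Authority = 4 + 7 + 15 + 12 + 8 + 15 + 9 + 1 = 71

71


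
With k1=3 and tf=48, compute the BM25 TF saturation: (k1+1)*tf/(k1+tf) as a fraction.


BM25 TF component = (k1+1)*tf / (k1+tf)
k1 = 3, tf = 48
Numerator = (3+1)*48 = 192
Denominator = 3 + 48 = 51
= 192/51 = 64/17

64/17


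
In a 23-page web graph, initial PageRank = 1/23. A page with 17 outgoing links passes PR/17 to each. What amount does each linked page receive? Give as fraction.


Initial PR = 1/23 = 1/23
Outlinks = 17
Contribution per link = PR / outlinks
= 1/23 / 17
= 1/391

1/391


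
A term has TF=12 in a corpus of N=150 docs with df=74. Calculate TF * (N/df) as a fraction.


TF * (N/df)
= 12 * (150/74)
= 12 * 75/37
= 900/37

900/37


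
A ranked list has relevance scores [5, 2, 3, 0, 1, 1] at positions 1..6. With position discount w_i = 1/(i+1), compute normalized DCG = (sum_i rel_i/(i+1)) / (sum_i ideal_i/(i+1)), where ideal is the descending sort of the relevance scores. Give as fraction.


Position discount weights w_i = 1/(i+1) for i=1..6:
Weights = [1/2, 1/3, 1/4, 1/5, 1/6, 1/7]
Actual relevance: [5, 2, 3, 0, 1, 1]
DCG = 5/2 + 2/3 + 3/4 + 0/5 + 1/6 + 1/7 = 355/84
Ideal relevance (sorted desc): [5, 3, 2, 1, 1, 0]
Ideal DCG = 5/2 + 3/3 + 2/4 + 1/5 + 1/6 + 0/7 = 131/30
nDCG = DCG / ideal_DCG = 355/84 / 131/30 = 1775/1834

1775/1834
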